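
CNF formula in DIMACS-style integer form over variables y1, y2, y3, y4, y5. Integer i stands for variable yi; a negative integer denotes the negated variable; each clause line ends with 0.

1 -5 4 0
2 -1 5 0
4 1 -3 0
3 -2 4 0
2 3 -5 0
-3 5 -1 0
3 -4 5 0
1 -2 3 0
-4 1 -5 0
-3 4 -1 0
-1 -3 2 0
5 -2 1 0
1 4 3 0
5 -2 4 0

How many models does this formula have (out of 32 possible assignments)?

The models are:
  y1=0 y2=0 y3=1 y4=1 y5=0
  y1=1 y2=1 y3=0 y4=1 y5=1
  y1=1 y2=1 y3=1 y4=1 y5=1
That's 3 in total.

3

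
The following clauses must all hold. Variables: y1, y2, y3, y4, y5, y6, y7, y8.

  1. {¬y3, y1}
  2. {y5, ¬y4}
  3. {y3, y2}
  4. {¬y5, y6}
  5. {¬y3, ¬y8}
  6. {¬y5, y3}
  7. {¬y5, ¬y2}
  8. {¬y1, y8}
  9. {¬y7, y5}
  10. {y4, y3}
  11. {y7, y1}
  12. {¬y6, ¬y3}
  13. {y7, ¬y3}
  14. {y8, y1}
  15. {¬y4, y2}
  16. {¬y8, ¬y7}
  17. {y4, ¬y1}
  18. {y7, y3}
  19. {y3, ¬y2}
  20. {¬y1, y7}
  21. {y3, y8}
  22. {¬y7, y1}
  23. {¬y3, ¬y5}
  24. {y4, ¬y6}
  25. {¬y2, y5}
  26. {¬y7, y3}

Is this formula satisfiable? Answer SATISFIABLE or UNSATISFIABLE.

y3 = True:
  propagation gives y1=True, y8=False; an empty clause results — contradiction.
y3 = False:
  propagation gives y2=True; an empty clause results — contradiction.
Every branch closes, so no satisfying assignment exists.

UNSATISFIABLE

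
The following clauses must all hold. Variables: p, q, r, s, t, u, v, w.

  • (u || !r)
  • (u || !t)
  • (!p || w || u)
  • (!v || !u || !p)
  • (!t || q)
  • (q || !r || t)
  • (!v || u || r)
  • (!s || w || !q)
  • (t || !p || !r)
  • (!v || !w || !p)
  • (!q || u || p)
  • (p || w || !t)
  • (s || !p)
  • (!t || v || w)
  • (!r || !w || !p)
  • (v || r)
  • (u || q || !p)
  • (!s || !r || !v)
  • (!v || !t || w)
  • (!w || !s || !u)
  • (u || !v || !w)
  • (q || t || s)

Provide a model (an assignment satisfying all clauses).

Set p = False and propagate.
The remaining clauses are satisfied by q = True, r = False, s = False, t = False, u = True, v = True, w = False.

p=0, q=1, r=0, s=0, t=0, u=1, v=1, w=0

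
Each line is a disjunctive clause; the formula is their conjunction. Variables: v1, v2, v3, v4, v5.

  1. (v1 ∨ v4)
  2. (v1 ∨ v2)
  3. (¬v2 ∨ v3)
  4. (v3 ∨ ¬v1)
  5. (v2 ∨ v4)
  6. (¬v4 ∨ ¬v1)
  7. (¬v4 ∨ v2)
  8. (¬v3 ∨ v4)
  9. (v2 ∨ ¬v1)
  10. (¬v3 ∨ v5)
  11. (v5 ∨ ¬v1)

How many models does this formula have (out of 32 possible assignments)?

The models are:
  v1=F v2=T v3=T v4=T v5=T
Count: 1.

1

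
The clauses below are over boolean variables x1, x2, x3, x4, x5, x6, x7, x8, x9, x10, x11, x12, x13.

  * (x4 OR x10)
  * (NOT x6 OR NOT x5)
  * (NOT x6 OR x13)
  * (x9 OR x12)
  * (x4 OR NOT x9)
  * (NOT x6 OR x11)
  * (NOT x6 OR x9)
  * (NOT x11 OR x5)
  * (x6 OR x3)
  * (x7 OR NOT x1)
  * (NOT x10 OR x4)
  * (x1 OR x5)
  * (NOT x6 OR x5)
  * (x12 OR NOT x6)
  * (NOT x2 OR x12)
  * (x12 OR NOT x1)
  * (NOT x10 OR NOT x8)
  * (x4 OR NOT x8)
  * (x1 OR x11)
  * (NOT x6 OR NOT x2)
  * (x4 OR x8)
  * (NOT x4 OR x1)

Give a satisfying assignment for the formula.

Pure literal: x2 appears only negated; assign x2 = False.
Pure literal: x3 appears only positively; assign x3 = True.
Try x1 = True.
  then x7 is forced to True.
  then x12 is forced to True.
Set x4 = True and propagate.
Branch on x5: take x5 = False.
  then x11 is forced to False.
  then x6 is forced to False.
For the remaining variables, x8 = False, x9 = True, x10 = False, x13 = False works.

x1=True, x2=False, x3=True, x4=True, x5=False, x6=False, x7=True, x8=False, x9=True, x10=False, x11=False, x12=True, x13=False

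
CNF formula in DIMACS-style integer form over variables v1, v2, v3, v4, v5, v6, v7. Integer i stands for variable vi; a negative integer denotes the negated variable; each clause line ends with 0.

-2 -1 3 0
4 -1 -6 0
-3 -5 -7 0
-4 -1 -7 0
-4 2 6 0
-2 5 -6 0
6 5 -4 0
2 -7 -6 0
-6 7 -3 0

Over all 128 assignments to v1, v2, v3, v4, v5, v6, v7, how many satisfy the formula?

Split on v6, then v2.
  v6=T, v2=T: remaining (v1,v3,v4,v5,v7) ∈ {(F,F,F,T,F); (F,F,F,T,T); (F,F,T,T,F); (F,F,T,T,T)} — 4.
  v6=T, v2=F: v5 free; 3 ways for (v1,v3,v4,v7) × 2^1 = 6.
  v6=F, v2=T: 14 of the 32 assignments to (v1,v3,v4,v5,v7) work.
  v6=F, v2=F: v1 free; 7 ways for (v3,v4,v5,v7) × 2^1 = 14.
Total: 4 + 6 + 14 + 14 = 38.

38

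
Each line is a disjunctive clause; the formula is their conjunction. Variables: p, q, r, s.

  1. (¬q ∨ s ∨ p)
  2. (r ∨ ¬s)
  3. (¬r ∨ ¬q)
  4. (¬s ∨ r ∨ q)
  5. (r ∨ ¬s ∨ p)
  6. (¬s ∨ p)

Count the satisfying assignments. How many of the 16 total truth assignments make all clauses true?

Satisfying assignments:
  p=0 q=0 r=0 s=0
  p=0 q=0 r=1 s=0
  p=1 q=0 r=0 s=0
  p=1 q=0 r=1 s=0
  p=1 q=0 r=1 s=1
  p=1 q=1 r=0 s=0
That's 6 in total.

6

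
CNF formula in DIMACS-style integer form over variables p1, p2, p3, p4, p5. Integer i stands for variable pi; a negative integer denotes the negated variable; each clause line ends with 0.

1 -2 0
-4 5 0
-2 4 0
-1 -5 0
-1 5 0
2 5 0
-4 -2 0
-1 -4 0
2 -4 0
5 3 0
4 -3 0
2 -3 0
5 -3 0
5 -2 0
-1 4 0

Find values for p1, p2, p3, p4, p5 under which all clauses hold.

p1=0, p2=0, p3=0, p4=0, p5=1

Check each clause:
  1. (~p2 \/ p1) — ~p2 is true.
  2. (~p4 \/ p5) — ~p4 is true.
  3. (p4 \/ ~p2) — ~p2 is true.
  4. (~p1 \/ ~p5) — ~p1 is true.
  5. (p5 \/ ~p1) — p5 is true.
  6. (p5 \/ p2) — p5 is true.
  7. (~p2 \/ ~p4) — ~p4 is true.
  8. (~p4 \/ ~p1) — ~p4 is true.
  9. (p2 \/ ~p4) — ~p4 is true.
  10. (p5 \/ p3) — p5 is true.
  11. (p4 \/ ~p3) — ~p3 is true.
  12. (~p3 \/ p2) — ~p3 is true.
  13. (~p3 \/ p5) — ~p3 is true.
  14. (p5 \/ ~p2) — p5 is true.
  15. (p4 \/ ~p1) — ~p1 is true.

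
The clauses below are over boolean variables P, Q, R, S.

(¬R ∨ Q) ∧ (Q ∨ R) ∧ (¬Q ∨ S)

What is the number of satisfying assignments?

Satisfying assignments:
  P=F Q=T R=F S=T
  P=F Q=T R=T S=T
  P=T Q=T R=F S=T
  P=T Q=T R=T S=T
That's 4 in total.

4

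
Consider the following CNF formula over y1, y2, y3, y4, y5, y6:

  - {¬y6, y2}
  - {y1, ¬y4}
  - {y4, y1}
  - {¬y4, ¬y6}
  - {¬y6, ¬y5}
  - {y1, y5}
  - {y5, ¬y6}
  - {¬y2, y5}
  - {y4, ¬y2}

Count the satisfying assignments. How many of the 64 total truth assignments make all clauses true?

10

Case analysis on y4 and y5:
  y4=T, y5=T: remaining (y1,y2,y3,y6) ∈ {(T,F,F,F); (T,F,T,F); (T,T,F,F); (T,T,T,F)} — 4.
  y4=T, y5=F: remaining (y1,y2,y3,y6) ∈ {(T,F,F,F); (T,F,T,F)} — 2.
  y4=F, y5=T: remaining (y1,y2,y3,y6) ∈ {(T,F,F,F); (T,F,T,F)} — 2.
  y4=F, y5=F: remaining (y1,y2,y3,y6) ∈ {(T,F,F,F); (T,F,T,F)} — 2.
Total: 4 + 2 + 2 + 2 = 10.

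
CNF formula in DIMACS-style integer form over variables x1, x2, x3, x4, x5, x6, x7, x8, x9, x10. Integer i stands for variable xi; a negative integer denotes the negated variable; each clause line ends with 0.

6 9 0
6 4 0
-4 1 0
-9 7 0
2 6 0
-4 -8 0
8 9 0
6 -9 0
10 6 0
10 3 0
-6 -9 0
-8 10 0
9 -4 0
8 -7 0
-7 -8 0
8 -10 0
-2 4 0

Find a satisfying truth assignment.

x1 = T, x2 = F, x3 = T, x4 = F, x5 = F, x6 = T, x7 = F, x8 = T, x9 = F, x10 = T

Check each clause:
  1. (x9 ∨ x6) — x6 is true.
  2. (x4 ∨ x6) — x6 is true.
  3. (x1 ∨ ¬x4) — x1 is true.
  4. (¬x9 ∨ x7) — ¬x9 is true.
  5. (x6 ∨ x2) — x6 is true.
  6. (¬x8 ∨ ¬x4) — ¬x4 is true.
  7. (x8 ∨ x9) — x8 is true.
  8. (¬x9 ∨ x6) — x6 is true.
  9. (x6 ∨ x10) — x10 is true.
  10. (x10 ∨ x3) — x10 is true.
  11. (¬x6 ∨ ¬x9) — ¬x9 is true.
  12. (¬x8 ∨ x10) — x10 is true.
  13. (¬x4 ∨ x9) — ¬x4 is true.
  14. (¬x7 ∨ x8) — x8 is true.
  15. (¬x7 ∨ ¬x8) — ¬x7 is true.
  16. (x8 ∨ ¬x10) — x8 is true.
  17. (¬x2 ∨ x4) — ¬x2 is true.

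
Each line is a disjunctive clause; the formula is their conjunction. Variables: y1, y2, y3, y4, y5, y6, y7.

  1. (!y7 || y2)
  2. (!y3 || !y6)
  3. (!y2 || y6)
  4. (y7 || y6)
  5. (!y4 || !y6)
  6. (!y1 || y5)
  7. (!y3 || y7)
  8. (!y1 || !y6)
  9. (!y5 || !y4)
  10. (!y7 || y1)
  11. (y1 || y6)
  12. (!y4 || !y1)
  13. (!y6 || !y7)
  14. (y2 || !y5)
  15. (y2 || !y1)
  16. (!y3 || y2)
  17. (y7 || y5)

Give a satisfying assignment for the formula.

y1=0, y2=1, y3=0, y4=0, y5=1, y6=1, y7=0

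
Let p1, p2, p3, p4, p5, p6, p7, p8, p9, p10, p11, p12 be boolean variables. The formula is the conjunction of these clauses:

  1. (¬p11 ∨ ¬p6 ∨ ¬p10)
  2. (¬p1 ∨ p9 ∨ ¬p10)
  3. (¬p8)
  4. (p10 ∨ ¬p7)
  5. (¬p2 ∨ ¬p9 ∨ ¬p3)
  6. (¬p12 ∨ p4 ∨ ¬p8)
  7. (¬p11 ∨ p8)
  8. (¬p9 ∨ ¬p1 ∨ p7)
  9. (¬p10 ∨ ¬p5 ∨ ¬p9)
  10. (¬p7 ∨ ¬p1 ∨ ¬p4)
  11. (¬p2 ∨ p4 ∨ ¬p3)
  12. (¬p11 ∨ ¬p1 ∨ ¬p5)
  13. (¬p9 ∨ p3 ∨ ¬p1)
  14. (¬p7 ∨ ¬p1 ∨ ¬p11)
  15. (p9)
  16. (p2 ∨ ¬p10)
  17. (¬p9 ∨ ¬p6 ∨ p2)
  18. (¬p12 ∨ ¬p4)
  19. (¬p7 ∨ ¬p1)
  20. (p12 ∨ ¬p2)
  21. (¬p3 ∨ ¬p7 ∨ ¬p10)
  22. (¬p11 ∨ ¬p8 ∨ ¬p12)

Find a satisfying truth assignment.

p1=0, p2=0, p3=0, p4=0, p5=0, p6=0, p7=0, p8=0, p9=1, p10=0, p11=0, p12=0

(¬p8) is a unit clause, so p8 = False.
Unit propagation: (¬p11) forces p11 = False.
(p9) is a unit clause, so p9 = True.
Pure literal: p1 appears only negated; assign p1 = False.
p5 occurs only negated in the remaining clauses — set p5 = False.
Set p2 = False and propagate.
  then p10 is forced to False.
  then p7 is forced to False.
  then p6 is forced to False.
Set p4 = False and propagate.
p3, p12 are now unconstrained; take p3 = False, p12 = False.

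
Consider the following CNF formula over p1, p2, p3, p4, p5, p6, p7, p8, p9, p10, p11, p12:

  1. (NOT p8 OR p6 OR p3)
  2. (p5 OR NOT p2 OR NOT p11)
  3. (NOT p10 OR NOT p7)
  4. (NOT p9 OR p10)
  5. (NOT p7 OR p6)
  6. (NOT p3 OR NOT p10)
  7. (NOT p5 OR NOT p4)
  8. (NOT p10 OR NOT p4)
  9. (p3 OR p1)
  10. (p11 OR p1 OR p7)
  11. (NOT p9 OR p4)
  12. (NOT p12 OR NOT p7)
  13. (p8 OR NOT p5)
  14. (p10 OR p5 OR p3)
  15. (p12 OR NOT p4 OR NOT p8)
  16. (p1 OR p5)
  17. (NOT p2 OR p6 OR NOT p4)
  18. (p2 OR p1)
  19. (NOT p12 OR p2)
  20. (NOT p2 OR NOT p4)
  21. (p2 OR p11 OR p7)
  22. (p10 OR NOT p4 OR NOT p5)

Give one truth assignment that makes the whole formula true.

p1=True, p2=True, p3=True, p4=False, p5=True, p6=True, p7=False, p8=True, p9=False, p10=False, p11=False, p12=False

Check each clause:
  1. (p6 OR NOT p8 OR p3) — p3 is true.
  2. (p5 OR NOT p11 OR NOT p2) — p5 is true.
  3. (NOT p7 OR NOT p10) — NOT p7 is true.
  4. (NOT p9 OR p10) — NOT p9 is true.
  5. (NOT p7 OR p6) — NOT p7 is true.
  6. (NOT p3 OR NOT p10) — NOT p10 is true.
  7. (NOT p5 OR NOT p4) — NOT p4 is true.
  8. (NOT p10 OR NOT p4) — NOT p4 is true.
  9. (p3 OR p1) — p1 is true.
  10. (p1 OR p7 OR p11) — p1 is true.
  11. (NOT p9 OR p4) — NOT p9 is true.
  12. (NOT p7 OR NOT p12) — NOT p7 is true.
  13. (NOT p5 OR p8) — p8 is true.
  14. (p5 OR p3 OR p10) — p3 is true.
  15. (NOT p4 OR p12 OR NOT p8) — NOT p4 is true.
  16. (p1 OR p5) — p1 is true.
  17. (NOT p4 OR NOT p2 OR p6) — NOT p4 is true.
  18. (p1 OR p2) — p1 is true.
  19. (p2 OR NOT p12) — p2 is true.
  20. (NOT p4 OR NOT p2) — NOT p4 is true.
  21. (p11 OR p2 OR p7) — p2 is true.
  22. (NOT p5 OR NOT p4 OR p10) — NOT p4 is true.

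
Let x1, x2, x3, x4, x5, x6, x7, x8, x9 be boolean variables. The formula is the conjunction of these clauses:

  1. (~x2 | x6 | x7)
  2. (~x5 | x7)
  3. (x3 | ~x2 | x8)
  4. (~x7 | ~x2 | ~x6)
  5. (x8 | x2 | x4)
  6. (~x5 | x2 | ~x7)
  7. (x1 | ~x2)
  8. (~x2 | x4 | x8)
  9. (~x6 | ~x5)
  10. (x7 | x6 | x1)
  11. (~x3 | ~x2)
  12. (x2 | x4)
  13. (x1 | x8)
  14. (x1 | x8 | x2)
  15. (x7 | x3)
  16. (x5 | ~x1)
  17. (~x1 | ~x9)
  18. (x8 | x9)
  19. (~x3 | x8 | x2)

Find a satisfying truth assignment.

x1 = F, x2 = F, x3 = F, x4 = T, x5 = F, x6 = T, x7 = T, x8 = T, x9 = T

Pure literal: x4 appears only positively; assign x4 = True.
x8 occurs only positively in the remaining clauses — set x8 = True.
Try x1 = False.
  then x2 is forced to False.
The remaining clauses are satisfied by x3 = False, x5 = False, x6 = True, x7 = True, x9 = True.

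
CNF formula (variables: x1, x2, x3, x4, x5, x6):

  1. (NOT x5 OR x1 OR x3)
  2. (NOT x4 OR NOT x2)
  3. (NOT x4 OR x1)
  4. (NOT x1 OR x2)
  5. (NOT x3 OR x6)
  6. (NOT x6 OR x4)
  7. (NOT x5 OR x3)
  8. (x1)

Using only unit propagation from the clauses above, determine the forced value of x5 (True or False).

False

(x1) stands alone — x1 = True.
(NOT x1 OR x2) with x1 = True leaves only x2, so x2 = True.
In (NOT x4 OR NOT x2), NOT x2 is now false; NOT x4 must hold, so x4 = False.
(x4 OR NOT x6): since x4 = False, the clause reduces to (NOT x6). x6 = False.
(x6 OR NOT x3): since x6 = False, the clause reduces to (NOT x3). x3 = False.
(x3 OR NOT x5): since x3 = False, the clause reduces to (NOT x5). x5 = False.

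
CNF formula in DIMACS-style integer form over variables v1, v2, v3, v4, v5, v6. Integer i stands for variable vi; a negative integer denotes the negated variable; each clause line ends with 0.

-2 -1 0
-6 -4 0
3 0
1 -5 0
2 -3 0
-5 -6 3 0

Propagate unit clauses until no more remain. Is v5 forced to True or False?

False

(v3) is a unit clause: v3 = True.
In (v2 ∨ ¬v3), ¬v3 is now false; v2 must hold, so v2 = True.
(¬v1 ∨ ¬v2) with v2 = True leaves only ¬v1, so v1 = False.
In (¬v5 ∨ v1), v1 is now false; ¬v5 must hold, so v5 = False.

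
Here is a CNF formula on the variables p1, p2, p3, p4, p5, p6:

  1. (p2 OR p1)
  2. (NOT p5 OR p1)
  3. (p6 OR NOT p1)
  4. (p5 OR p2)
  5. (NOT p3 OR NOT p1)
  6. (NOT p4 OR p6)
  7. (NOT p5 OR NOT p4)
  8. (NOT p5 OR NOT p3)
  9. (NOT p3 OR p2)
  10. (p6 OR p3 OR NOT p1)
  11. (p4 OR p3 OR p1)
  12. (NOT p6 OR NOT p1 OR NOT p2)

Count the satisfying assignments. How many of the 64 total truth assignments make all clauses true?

5

The models are:
  p1=F p2=T p3=F p4=T p5=F p6=T
  p1=F p2=T p3=T p4=F p5=F p6=F
  p1=F p2=T p3=T p4=F p5=F p6=T
  p1=F p2=T p3=T p4=T p5=F p6=T
  p1=T p2=F p3=F p4=F p5=T p6=T
Count: 5.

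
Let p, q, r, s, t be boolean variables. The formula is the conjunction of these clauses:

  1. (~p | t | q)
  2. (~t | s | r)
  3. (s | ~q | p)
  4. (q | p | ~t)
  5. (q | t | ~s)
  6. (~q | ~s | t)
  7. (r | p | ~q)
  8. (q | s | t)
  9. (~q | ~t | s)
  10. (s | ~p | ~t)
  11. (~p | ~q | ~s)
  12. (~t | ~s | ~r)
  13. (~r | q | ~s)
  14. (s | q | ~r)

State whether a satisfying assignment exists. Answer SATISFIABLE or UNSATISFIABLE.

Try p = True.
The remaining clauses are satisfied by q = False, r = False, s = True, t = True.
Every clause has at least one true literal under this assignment.
So p = 1  q = 0  r = 0  s = 1  t = 1 is a satisfying assignment.

SATISFIABLE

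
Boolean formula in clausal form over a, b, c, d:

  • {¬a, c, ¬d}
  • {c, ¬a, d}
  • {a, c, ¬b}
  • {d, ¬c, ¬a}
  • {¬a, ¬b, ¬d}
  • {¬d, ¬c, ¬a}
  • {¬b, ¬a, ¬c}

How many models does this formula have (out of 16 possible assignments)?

The models are:
  a=0 b=0 c=0 d=0
  a=0 b=0 c=0 d=1
  a=0 b=0 c=1 d=0
  a=0 b=0 c=1 d=1
  a=0 b=1 c=1 d=0
  a=0 b=1 c=1 d=1
Count: 6.

6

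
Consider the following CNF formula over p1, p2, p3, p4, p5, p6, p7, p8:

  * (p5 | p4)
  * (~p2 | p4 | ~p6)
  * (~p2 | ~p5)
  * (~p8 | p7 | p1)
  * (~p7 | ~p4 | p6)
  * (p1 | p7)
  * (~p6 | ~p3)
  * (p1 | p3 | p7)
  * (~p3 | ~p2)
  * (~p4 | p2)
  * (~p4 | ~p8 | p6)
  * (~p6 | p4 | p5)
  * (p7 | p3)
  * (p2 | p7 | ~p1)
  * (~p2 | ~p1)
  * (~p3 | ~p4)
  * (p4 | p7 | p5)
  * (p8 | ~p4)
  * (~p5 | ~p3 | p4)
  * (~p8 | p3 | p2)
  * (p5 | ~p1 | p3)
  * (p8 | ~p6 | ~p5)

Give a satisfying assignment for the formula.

p1=F, p2=T, p3=F, p4=T, p5=F, p6=T, p7=T, p8=T

Check each clause:
  1. (p4 | p5) — p4 is true.
  2. (p4 | ~p6 | ~p2) — p4 is true.
  3. (~p5 | ~p2) — ~p5 is true.
  4. (p1 | ~p8 | p7) — p7 is true.
  5. (p6 | ~p4 | ~p7) — p6 is true.
  6. (p1 | p7) — p7 is true.
  7. (~p6 | ~p3) — ~p3 is true.
  8. (p3 | p1 | p7) — p7 is true.
  9. (~p3 | ~p2) — ~p3 is true.
  10. (p2 | ~p4) — p2 is true.
  11. (p6 | ~p8 | ~p4) — p6 is true.
  12. (p5 | ~p6 | p4) — p4 is true.
  13. (p7 | p3) — p7 is true.
  14. (p7 | ~p1 | p2) — p2 is true.
  15. (~p1 | ~p2) — ~p1 is true.
  16. (~p4 | ~p3) — ~p3 is true.
  17. (p5 | p4 | p7) — p4 is true.
  18. (~p4 | p8) — p8 is true.
  19. (~p5 | ~p3 | p4) — ~p5 is true.
  20. (~p8 | p3 | p2) — p2 is true.
  21. (p3 | ~p1 | p5) — ~p1 is true.
  22. (~p5 | ~p6 | p8) — p8 is true.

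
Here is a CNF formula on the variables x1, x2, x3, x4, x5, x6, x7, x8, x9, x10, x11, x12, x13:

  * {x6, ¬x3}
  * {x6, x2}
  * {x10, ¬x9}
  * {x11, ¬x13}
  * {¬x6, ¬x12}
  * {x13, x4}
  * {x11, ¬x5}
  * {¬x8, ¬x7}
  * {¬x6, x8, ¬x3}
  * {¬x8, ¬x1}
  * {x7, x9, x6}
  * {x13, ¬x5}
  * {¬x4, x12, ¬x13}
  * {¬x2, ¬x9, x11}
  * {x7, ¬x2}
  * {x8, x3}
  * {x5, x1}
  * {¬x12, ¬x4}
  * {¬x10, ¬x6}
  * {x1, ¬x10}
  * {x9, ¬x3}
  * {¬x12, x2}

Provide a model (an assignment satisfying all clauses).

x11 occurs only positively in the remaining clauses — set x11 = True.
Set x1 = False and propagate.
  then x5 is forced to True.
  then x13 is forced to True.
  then x10 is forced to False.
  then x9 is forced to False.
  then x3 is forced to False.
  then x8 is forced to True.
  then x7 is forced to False.
  then x6 is forced to True.
  then x12 is forced to False.
  then x4 is forced to False.
  then x2 is forced to False.
Check each clause:
  1. {x6, ¬x3} — ¬x3 is true.
  2. {x6, x2} — x6 is true.
  3. {¬x9, x10} — ¬x9 is true.
  4. {x11, ¬x13} — x11 is true.
  5. {¬x12, ¬x6} — ¬x12 is true.
  6. {x13, x4} — x13 is true.
  7. {x11, ¬x5} — x11 is true.
  8. {¬x8, ¬x7} — ¬x7 is true.
  9. {¬x6, ¬x3, x8} — x8 is true.
  10. {¬x1, ¬x8} — ¬x1 is true.
  11. {x9, x6, x7} — x6 is true.
  12. {x13, ¬x5} — x13 is true.
  13. {x12, ¬x4, ¬x13} — ¬x4 is true.
  14. {x11, ¬x9, ¬x2} — x11 is true.
  15. {x7, ¬x2} — ¬x2 is true.
  16. {x8, x3} — x8 is true.
  17. {x1, x5} — x5 is true.
  18. {¬x4, ¬x12} — ¬x4 is true.
  19. {¬x10, ¬x6} — ¬x10 is true.
  20. {x1, ¬x10} — ¬x10 is true.
  21. {x9, ¬x3} — ¬x3 is true.
  22. {x2, ¬x12} — ¬x12 is true.

x1=False, x2=False, x3=False, x4=False, x5=True, x6=True, x7=False, x8=True, x9=False, x10=False, x11=True, x12=False, x13=True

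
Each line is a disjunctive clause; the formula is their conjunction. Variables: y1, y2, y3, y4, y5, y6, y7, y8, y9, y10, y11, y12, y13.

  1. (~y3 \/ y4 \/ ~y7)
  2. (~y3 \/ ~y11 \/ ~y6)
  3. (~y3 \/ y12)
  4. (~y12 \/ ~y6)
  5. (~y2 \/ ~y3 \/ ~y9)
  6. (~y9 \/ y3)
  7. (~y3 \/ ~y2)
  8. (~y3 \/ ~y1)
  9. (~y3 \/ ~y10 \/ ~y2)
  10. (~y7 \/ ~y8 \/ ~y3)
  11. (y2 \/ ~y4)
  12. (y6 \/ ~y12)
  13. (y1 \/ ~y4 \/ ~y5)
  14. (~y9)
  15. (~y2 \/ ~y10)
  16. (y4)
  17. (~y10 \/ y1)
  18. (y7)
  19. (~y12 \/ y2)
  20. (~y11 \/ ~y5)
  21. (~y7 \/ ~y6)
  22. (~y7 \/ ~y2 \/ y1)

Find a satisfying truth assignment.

y1=True, y2=True, y3=False, y4=True, y5=False, y6=False, y7=True, y8=False, y9=False, y10=False, y11=False, y12=False, y13=False

Check each clause:
  1. (~y7 \/ ~y3 \/ y4) — y4 is true.
  2. (~y11 \/ ~y6 \/ ~y3) — ~y3 is true.
  3. (y12 \/ ~y3) — ~y3 is true.
  4. (~y12 \/ ~y6) — ~y6 is true.
  5. (~y9 \/ ~y3 \/ ~y2) — ~y3 is true.
  6. (y3 \/ ~y9) — ~y9 is true.
  7. (~y3 \/ ~y2) — ~y3 is true.
  8. (~y1 \/ ~y3) — ~y3 is true.
  9. (~y10 \/ ~y3 \/ ~y2) — ~y3 is true.
  10. (~y3 \/ ~y7 \/ ~y8) — ~y8 is true.
  11. (y2 \/ ~y4) — y2 is true.
  12. (y6 \/ ~y12) — ~y12 is true.
  13. (~y5 \/ ~y4 \/ y1) — y1 is true.
  14. (~y9) — ~y9 is true.
  15. (~y10 \/ ~y2) — ~y10 is true.
  16. (y4) — y4 is true.
  17. (y1 \/ ~y10) — y1 is true.
  18. (y7) — y7 is true.
  19. (~y12 \/ y2) — y2 is true.
  20. (~y11 \/ ~y5) — ~y5 is true.
  21. (~y6 \/ ~y7) — ~y6 is true.
  22. (~y7 \/ y1 \/ ~y2) — y1 is true.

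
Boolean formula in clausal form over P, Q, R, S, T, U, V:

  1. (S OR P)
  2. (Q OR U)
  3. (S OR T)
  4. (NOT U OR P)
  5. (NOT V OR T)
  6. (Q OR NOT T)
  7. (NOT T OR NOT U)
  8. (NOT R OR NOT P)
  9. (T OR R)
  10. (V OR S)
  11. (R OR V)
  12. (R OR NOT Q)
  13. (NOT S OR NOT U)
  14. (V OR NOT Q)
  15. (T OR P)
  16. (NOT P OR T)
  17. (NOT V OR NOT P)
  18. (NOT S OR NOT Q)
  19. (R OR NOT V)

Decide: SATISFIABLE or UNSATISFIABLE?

T = True:
  propagation gives Q=True, U=False, R=True, P=False; an empty clause results — contradiction.
T = False:
  propagation gives S=True, V=False, R=True, P=False; an empty clause results — contradiction.
Every branch closes, so no satisfying assignment exists.

UNSATISFIABLE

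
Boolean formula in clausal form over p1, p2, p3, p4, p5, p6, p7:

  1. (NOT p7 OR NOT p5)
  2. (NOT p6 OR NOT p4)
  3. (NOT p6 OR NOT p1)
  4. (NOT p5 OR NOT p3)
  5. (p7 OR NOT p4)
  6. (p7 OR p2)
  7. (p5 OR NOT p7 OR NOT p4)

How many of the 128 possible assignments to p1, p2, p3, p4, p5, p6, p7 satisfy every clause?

21

Case analysis on p7 and p4:
  p7=T, p4=T: a clause becomes empty — 0.
  p7=T, p4=F: p2, p3 free; 3 ways for (p1,p5,p6) × 2^2 = 12.
  p7=F, p4=T: a clause becomes empty — 0.
  p7=F, p4=F: 9 of the 32 assignments to (p1,p2,p3,p5,p6) work.
Total: 0 + 12 + 0 + 9 = 21.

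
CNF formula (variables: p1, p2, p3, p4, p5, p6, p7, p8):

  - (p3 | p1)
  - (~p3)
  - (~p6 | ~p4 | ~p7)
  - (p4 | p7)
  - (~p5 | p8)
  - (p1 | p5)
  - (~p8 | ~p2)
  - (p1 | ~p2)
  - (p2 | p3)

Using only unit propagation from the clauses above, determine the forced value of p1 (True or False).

True

Unit clause (~p3) sets p3 = False.
In (p3 | p1), p3 is now false; p1 must hold, so p1 = True.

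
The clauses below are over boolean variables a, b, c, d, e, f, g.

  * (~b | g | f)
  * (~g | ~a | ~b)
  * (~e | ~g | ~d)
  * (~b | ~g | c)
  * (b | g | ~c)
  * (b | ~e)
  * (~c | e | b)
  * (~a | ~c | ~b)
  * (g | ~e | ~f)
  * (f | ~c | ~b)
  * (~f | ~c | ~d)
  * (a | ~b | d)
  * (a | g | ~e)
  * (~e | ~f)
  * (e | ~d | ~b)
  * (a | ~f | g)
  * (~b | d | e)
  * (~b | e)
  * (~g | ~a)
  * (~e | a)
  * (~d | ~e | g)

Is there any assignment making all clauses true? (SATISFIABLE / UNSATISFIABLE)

SATISFIABLE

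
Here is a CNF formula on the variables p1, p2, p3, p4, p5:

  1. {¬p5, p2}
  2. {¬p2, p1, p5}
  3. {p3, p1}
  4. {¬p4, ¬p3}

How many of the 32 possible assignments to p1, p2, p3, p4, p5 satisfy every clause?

Split on p1, then p2.
  p1=T, p2=T: p5 free; 3 ways for (p3,p4) × 2^1 = 6.
  p1=T, p2=F: remaining (p3,p4,p5) ∈ {(F,F,F); (F,T,F); (T,F,F)} — 3.
  p1=F, p2=T: remaining (p3,p4,p5) ∈ {(T,F,T)} — 1.
  p1=F, p2=F: remaining (p3,p4,p5) ∈ {(T,F,F)} — 1.
Total: 6 + 3 + 1 + 1 = 11.

11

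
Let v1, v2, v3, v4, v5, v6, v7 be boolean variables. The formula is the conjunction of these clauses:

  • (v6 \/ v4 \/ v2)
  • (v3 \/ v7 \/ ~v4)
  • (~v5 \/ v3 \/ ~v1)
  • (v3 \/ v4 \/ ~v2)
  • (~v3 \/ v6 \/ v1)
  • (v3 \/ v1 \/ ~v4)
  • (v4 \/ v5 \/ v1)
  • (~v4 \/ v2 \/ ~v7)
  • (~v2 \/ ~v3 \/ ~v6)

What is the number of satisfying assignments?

26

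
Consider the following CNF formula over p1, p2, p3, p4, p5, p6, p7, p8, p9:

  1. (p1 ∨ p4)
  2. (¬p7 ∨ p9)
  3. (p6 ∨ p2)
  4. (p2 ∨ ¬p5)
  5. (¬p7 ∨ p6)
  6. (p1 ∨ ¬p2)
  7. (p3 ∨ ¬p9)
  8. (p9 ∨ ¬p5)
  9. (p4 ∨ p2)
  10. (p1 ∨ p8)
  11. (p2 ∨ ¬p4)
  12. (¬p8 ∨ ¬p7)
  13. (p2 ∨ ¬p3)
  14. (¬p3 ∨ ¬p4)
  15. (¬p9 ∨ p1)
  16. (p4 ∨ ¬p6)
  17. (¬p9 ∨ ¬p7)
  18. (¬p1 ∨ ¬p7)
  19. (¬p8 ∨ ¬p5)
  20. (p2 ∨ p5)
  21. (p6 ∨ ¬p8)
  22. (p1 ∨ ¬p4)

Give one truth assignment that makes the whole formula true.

p1=True  p2=True  p3=False  p4=True  p5=False  p6=True  p7=False  p8=False  p9=False

Pure literal: p7 appears only negated; assign p7 = False.
Set p1 = True and propagate.
Set p2 = True and propagate.
For the remaining variables, p3 = False, p4 = True, p5 = False, p6 = True, p8 = False, p9 = False works.
Every clause has at least one true literal under this assignment.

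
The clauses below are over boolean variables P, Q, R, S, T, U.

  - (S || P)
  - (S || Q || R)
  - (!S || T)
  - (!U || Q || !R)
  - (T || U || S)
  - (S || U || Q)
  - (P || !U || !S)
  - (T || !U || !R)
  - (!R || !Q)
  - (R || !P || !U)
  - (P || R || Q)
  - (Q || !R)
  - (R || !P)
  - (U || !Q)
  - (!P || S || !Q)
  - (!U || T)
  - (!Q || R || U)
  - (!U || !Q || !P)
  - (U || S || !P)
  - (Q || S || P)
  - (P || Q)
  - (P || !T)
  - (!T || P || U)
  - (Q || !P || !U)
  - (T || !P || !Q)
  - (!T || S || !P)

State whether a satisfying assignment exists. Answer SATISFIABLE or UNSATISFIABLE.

UNSATISFIABLE

P = True:
  propagation gives R=True, Q=False; an empty clause results — contradiction.
P = False:
  propagation gives S=True, T=True; an empty clause results — contradiction.
Every branch closes, so no satisfying assignment exists.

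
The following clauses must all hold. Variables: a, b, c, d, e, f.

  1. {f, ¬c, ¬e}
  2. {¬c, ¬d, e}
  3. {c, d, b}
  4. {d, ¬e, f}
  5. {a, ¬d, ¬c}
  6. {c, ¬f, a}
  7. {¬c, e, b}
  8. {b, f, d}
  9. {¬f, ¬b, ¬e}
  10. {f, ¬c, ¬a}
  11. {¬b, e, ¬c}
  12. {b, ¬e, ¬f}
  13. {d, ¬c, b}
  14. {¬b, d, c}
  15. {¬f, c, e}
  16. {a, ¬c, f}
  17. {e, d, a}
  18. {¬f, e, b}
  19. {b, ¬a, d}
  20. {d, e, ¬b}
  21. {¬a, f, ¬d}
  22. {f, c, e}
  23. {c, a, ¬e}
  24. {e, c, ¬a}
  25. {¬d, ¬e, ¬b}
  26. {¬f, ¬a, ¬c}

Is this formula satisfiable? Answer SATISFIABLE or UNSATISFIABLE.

UNSATISFIABLE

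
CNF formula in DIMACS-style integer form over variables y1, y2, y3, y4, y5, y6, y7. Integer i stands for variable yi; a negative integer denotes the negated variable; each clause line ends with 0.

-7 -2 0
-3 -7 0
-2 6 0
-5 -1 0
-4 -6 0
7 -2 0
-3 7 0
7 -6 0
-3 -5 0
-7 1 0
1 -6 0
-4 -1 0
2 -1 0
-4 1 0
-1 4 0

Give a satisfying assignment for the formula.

Pure literal: y3 appears only negated; assign y3 = False.
Branch on y1: take y1 = False.
  then y7 is forced to False.
  then y2 is forced to False.
  then y6 is forced to False.
  then y4 is forced to False.
y5 is now unconstrained; take y5 = True.
Every clause has at least one true literal under this assignment.

y1=0, y2=0, y3=0, y4=0, y5=1, y6=0, y7=0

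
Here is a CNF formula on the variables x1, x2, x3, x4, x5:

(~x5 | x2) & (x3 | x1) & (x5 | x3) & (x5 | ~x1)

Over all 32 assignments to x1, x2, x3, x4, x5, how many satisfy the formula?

10

Case analysis on x5 and x1:
  x5=T, x1=T: remaining (x2,x3,x4) ∈ {(T,F,F); (T,F,T); (T,T,F); (T,T,T)} — 4.
  x5=T, x1=F: remaining (x2,x3,x4) ∈ {(T,T,F); (T,T,T)} — 2.
  x5=F, x1=T: a clause becomes empty — 0.
  x5=F, x1=F: remaining (x2,x3,x4) ∈ {(F,T,F); (F,T,T); (T,T,F); (T,T,T)} — 4.
Total: 4 + 2 + 0 + 4 = 10.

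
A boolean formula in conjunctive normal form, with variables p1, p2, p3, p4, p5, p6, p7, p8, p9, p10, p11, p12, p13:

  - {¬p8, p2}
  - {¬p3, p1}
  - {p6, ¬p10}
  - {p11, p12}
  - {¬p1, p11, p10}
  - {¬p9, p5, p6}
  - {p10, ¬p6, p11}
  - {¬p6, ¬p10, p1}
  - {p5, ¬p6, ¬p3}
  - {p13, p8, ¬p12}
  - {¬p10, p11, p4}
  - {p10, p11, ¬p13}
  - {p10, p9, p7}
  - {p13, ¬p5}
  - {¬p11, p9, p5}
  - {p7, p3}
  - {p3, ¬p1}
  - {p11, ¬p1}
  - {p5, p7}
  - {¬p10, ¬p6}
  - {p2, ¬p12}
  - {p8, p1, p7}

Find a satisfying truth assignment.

Pure literal: p2 appears only positively; assign p2 = True.
Pure literal: p7 appears only positively; assign p7 = True.
Branch on p1: take p1 = False.
  then p3 is forced to False.
Set p4 = False and propagate.
Branch on p5: take p5 = True.
  then p13 is forced to True.
The remaining clauses are satisfied by p6 = True, p8 = False, p9 = True, p10 = False, p11 = True, p12 = True.

p1=F, p2=T, p3=F, p4=F, p5=T, p6=T, p7=T, p8=F, p9=T, p10=F, p11=T, p12=T, p13=T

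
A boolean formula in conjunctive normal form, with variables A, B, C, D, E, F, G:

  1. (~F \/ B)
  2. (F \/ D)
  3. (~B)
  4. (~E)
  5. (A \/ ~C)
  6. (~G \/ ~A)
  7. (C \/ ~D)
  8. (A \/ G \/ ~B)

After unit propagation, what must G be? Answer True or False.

False

Unit clause (~B) sets B = False.
(~F \/ B) with B = False leaves only ~F, so F = False.
(D \/ F): since F = False, the clause reduces to (D). D = True.
Unit clause (~E) sets E = False.
(~D \/ C): since D = True, the clause reduces to (C). C = True.
(A \/ ~C): since C = True, the clause reduces to (A). A = True.
In (~A \/ ~G), ~A is now false; ~G must hold, so G = False.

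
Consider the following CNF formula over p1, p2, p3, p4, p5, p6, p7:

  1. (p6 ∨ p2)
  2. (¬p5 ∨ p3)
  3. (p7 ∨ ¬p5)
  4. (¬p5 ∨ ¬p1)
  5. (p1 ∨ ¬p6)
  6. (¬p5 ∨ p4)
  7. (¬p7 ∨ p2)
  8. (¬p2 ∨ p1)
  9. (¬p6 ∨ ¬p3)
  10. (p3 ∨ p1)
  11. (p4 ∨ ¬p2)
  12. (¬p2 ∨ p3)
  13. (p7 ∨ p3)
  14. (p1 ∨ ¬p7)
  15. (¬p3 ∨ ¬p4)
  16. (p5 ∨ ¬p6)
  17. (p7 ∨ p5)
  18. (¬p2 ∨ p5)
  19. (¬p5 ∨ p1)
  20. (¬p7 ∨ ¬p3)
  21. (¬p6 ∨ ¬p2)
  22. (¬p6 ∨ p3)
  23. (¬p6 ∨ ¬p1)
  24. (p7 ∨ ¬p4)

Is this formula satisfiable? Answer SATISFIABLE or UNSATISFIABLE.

UNSATISFIABLE

p3 = True:
  propagation gives p6=False, p2=True, p1=True, p5=False; an empty clause results — contradiction.
p3 = False:
  propagation gives p5=False, p1=True, p2=False, p6=True; an empty clause results — contradiction.
Every branch closes, so no satisfying assignment exists.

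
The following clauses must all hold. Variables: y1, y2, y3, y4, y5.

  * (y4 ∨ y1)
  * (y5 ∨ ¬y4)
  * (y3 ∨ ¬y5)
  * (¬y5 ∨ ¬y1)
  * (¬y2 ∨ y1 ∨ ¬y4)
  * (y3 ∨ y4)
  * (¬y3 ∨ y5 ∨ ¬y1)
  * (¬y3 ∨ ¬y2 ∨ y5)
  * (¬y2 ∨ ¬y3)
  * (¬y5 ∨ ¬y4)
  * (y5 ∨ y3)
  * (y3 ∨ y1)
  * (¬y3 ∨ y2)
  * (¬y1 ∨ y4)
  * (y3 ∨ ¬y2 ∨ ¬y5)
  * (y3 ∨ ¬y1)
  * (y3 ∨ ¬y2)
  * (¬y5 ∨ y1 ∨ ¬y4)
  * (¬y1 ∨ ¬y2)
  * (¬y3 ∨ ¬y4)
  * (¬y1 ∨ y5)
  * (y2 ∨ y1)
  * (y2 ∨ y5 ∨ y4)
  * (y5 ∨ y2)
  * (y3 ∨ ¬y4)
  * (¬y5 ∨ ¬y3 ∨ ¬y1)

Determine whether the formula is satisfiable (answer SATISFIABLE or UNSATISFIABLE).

UNSATISFIABLE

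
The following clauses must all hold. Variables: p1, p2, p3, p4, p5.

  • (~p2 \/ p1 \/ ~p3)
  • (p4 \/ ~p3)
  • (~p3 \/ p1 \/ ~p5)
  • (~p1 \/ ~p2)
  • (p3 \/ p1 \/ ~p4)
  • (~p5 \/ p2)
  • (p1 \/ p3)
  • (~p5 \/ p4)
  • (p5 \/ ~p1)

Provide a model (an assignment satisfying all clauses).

p1=False, p2=False, p3=True, p4=True, p5=False

Set p1 = False and propagate.
  then p3 is forced to True.
  then p2 is forced to False.
  then p4 is forced to True.
  then p5 is forced to False.
Every clause has at least one true literal under this assignment.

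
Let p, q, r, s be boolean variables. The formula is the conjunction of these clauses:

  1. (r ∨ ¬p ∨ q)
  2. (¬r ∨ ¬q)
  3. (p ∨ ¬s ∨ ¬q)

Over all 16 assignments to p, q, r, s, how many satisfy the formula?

9

Split on q, then p.
  q=T, p=T: remaining (r,s) ∈ {(F,F); (F,T)} — 2.
  q=T, p=F: remaining (r,s) ∈ {(F,F)} — 1.
  q=F, p=T: remaining (r,s) ∈ {(T,F); (T,T)} — 2.
  q=F, p=F: remaining (r,s) ∈ {(F,F); (F,T); (T,F); (T,T)} — 4.
Total: 2 + 1 + 2 + 4 = 9.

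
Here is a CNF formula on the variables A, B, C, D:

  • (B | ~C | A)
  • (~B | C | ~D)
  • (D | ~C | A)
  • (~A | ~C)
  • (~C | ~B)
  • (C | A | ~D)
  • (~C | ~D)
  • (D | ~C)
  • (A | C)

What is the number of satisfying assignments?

3

Satisfying assignments:
  A=1 B=0 C=0 D=0
  A=1 B=0 C=0 D=1
  A=1 B=1 C=0 D=0
That's 3 in total.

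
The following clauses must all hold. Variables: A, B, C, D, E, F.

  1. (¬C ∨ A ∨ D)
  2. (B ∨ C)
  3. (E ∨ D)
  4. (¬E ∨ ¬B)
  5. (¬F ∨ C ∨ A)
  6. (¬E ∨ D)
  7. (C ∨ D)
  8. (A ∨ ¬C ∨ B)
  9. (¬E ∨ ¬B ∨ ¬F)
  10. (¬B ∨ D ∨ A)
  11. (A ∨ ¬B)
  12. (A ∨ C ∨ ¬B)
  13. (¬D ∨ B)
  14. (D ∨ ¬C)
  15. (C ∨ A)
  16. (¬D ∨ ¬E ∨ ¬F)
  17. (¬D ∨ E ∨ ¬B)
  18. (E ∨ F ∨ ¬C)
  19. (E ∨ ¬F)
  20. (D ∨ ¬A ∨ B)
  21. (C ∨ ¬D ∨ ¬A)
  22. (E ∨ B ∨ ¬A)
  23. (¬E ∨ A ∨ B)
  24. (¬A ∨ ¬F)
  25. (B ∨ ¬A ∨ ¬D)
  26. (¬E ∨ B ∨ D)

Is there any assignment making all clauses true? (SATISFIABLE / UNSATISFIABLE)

UNSATISFIABLE

B = True:
  propagation gives E=False, D=True; an empty clause results — contradiction.
B = False:
  propagation gives C=True, A=True, D=False; an empty clause results — contradiction.
Every branch closes, so no satisfying assignment exists.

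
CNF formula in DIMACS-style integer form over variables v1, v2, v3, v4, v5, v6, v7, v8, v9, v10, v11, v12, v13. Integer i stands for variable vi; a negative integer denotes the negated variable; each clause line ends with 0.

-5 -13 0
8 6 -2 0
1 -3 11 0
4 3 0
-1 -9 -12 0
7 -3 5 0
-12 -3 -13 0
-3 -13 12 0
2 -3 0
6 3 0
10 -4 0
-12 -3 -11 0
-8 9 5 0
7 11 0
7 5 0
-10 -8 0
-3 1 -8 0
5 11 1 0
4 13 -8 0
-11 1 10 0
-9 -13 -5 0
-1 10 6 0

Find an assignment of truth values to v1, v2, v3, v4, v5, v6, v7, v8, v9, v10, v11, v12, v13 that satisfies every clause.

v6 occurs only positively in the remaining clauses — set v6 = True.
Pure literal: v7 appears only positively; assign v7 = True.
Set v1 = True and propagate.
Branch on v2: take v2 = True.
For the remaining variables, v3 = True, v4 = False, v5 = False, v8 = False, v9 = True, v10 = True, v11 = True, v12 = False, v13 = False works.
Every clause has at least one true literal under this assignment.

v1=True, v2=True, v3=True, v4=False, v5=False, v6=True, v7=True, v8=False, v9=True, v10=True, v11=True, v12=False, v13=False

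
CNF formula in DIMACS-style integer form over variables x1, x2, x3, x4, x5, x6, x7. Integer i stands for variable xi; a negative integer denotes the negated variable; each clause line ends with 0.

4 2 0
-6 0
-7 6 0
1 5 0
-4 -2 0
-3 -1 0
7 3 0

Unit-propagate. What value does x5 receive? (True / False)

True

(~x6) stands alone — x6 = False.
(~x7 | x6): since x6 = False, the clause reduces to (~x7). x7 = False.
In (x3 | x7), x7 is now false; x3 must hold, so x3 = True.
In (~x3 | ~x1), ~x3 is now false; ~x1 must hold, so x1 = False.
(x5 | x1) with x1 = False leaves only x5, so x5 = True.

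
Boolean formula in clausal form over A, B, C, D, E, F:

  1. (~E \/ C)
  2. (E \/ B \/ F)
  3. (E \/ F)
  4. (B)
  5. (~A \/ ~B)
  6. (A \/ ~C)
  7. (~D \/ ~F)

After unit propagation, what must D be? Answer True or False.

(B) stands alone — B = True.
In (~B \/ ~A), ~B is now false; ~A must hold, so A = False.
From (A \/ ~C) and A = False: C = False.
(C \/ ~E) with C = False leaves only ~E, so E = False.
From (F \/ E) and E = False: F = True.
(~D \/ ~F) with F = True leaves only ~D, so D = False.

False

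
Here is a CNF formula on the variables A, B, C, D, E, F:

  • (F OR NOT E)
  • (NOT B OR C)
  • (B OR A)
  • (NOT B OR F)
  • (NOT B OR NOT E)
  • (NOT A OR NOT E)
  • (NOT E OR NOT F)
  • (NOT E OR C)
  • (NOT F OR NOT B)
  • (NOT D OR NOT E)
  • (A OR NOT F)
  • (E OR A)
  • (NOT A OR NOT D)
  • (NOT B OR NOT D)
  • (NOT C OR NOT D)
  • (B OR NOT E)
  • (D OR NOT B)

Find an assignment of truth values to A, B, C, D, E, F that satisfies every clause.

A = T, B = F, C = T, D = F, E = F, F = T

Check each clause:
  1. (NOT E OR F) — NOT E is true.
  2. (C OR NOT B) — C is true.
  3. (B OR A) — A is true.
  4. (F OR NOT B) — F is true.
  5. (NOT E OR NOT B) — NOT E is true.
  6. (NOT E OR NOT A) — NOT E is true.
  7. (NOT F OR NOT E) — NOT E is true.
  8. (NOT E OR C) — C is true.
  9. (NOT B OR NOT F) — NOT B is true.
  10. (NOT E OR NOT D) — NOT E is true.
  11. (NOT F OR A) — A is true.
  12. (E OR A) — A is true.
  13. (NOT A OR NOT D) — NOT D is true.
  14. (NOT D OR NOT B) — NOT D is true.
  15. (NOT D OR NOT C) — NOT D is true.
  16. (NOT E OR B) — NOT E is true.
  17. (NOT B OR D) — NOT B is true.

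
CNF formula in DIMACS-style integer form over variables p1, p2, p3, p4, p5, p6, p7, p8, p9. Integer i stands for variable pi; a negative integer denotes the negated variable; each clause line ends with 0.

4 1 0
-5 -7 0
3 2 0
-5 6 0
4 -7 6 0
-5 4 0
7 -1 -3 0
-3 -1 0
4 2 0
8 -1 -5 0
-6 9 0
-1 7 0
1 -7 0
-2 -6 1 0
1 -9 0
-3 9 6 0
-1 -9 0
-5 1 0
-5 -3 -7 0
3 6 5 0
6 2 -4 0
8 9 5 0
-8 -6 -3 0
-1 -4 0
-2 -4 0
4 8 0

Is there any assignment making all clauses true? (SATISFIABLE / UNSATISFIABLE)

p1 = True:
  propagation gives p3=False, p2=True, p7=True, p5=False; an empty clause results — contradiction.
p1 = False:
  propagation gives p4=True, p7=False, p9=False, p6=False; an empty clause results — contradiction.
Every branch closes, so no satisfying assignment exists.

UNSATISFIABLE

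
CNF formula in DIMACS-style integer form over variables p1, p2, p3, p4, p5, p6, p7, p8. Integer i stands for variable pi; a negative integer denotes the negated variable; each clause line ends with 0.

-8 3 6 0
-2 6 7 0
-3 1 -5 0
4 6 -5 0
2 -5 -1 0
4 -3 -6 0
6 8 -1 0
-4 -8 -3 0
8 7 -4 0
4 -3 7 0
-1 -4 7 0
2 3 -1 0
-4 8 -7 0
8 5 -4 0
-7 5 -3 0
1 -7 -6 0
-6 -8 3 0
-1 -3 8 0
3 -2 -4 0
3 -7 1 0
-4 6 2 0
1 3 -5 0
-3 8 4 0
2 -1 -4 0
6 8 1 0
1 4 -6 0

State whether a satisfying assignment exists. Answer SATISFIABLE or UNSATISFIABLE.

Try p1 = True.
The remaining clauses are satisfied by p2 = True, p3 = False, p4 = False, p5 = False, p6 = True, p7 = False, p8 = False.
So p1 = 1  p2 = 1  p3 = 0  p4 = 0  p5 = 0  p6 = 1  p7 = 0  p8 = 0 is a satisfying assignment.

SATISFIABLE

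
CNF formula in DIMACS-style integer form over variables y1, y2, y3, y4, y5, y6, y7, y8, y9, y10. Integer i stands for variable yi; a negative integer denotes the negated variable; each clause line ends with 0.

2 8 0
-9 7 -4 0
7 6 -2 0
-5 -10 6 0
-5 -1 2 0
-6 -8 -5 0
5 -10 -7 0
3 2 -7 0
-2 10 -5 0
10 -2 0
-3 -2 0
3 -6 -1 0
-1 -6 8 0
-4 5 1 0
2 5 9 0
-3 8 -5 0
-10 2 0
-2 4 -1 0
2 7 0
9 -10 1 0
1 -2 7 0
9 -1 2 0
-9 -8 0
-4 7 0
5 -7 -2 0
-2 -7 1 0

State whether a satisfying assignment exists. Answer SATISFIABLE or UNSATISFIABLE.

SATISFIABLE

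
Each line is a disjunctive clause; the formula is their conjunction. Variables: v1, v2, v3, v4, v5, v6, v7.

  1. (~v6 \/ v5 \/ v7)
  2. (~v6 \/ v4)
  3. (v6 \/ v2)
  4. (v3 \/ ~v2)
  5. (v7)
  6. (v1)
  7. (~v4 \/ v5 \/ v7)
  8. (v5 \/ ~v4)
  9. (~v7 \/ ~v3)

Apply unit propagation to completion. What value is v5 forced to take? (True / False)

True

(v7) stands alone — v7 = True.
(v1) is a unit clause: v1 = True.
From (~v7 \/ ~v3) and v7 = True: v3 = False.
(~v2 \/ v3): since v3 = False, the clause reduces to (~v2). v2 = False.
(v6 \/ v2): since v2 = False, the clause reduces to (v6). v6 = True.
(~v6 \/ v4) with v6 = True leaves only v4, so v4 = True.
In (~v4 \/ v5), ~v4 is now false; v5 must hold, so v5 = True.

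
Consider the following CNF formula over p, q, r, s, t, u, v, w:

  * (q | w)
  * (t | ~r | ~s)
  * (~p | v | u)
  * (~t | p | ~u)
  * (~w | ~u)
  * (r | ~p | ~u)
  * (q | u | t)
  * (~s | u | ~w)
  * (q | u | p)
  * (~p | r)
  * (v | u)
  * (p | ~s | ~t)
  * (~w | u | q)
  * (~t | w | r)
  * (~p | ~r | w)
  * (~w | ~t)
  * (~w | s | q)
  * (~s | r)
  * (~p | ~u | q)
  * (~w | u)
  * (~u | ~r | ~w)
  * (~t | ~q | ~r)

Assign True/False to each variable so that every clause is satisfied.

p=False, q=True, r=True, s=False, t=False, u=True, v=False, w=False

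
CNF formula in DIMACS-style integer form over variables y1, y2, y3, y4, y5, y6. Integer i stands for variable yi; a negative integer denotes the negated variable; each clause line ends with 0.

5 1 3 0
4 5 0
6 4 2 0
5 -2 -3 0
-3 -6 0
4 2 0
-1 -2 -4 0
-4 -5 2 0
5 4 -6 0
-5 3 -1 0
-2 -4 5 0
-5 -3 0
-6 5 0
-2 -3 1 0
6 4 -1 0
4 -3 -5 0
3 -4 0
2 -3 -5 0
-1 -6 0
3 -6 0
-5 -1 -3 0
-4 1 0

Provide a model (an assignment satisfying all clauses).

y1=False  y2=True  y3=False  y4=False  y5=True  y6=False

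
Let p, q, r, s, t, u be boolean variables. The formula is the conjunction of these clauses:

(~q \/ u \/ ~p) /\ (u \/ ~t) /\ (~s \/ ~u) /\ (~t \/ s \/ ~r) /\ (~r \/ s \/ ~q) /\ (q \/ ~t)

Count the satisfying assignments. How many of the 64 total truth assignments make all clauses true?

19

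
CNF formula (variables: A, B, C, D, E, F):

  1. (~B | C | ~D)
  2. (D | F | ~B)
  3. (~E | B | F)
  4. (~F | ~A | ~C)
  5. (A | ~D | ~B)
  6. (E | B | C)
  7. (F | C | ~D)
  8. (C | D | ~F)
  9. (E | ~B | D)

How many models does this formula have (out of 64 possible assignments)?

13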